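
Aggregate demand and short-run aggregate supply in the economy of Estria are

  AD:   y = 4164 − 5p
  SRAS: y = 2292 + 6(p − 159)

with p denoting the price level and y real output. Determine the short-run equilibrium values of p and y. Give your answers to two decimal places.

Write SRAS as y = 2292 + 6p − 954 = 1338 + 6p.
Set AD = SRAS: 4164 − 5p = 1338 + 6p, so 2826 = 11p and p = 256.91.
Substituting into AD, y = 4164 − 5p = 2879.45.

p = 256.91, y = 2879.45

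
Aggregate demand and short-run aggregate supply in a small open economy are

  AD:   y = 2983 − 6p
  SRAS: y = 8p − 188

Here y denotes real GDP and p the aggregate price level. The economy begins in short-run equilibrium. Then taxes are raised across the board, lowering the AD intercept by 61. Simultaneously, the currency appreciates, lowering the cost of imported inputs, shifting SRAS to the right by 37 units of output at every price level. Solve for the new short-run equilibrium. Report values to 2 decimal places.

After both shocks: AD is y = 2922 − 6p and SRAS is y = 8p − 151.
Setting them equal: 3073 = 14p, so p = 219.50.
Substituting into AD, y = 1605.00.

p = 219.50, y = 1605.00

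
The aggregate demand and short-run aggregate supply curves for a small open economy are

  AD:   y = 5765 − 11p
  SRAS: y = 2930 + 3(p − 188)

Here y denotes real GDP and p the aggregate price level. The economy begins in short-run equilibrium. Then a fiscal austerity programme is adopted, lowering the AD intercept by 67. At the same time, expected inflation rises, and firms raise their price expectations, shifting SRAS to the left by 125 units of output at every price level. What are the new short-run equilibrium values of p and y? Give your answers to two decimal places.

After both shocks: AD is y = 5698 − 11p and SRAS is y = 2241 + 3p.
Setting them equal: 3457 = 14p, so p = 246.93.
Substituting into AD, y = 2981.79.

p = 246.93, y = 2981.79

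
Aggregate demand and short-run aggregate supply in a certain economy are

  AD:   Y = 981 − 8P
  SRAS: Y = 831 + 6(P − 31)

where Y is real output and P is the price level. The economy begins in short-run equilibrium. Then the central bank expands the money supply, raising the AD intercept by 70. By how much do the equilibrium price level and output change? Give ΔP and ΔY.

ΔP = +5, ΔY = +30

This is a positive demand shock: AD shifts right.
New AD: Y = 1051 − 8P.
SRAS can be written Y = 645 + 6P.
Set AD = SRAS: 1051 − 8P = 645 + 6P, so 406 = 14P and P = 29.
Y = 1051 − 8·29 = 819.
Initially P = 24, Y = 789, so ΔP = +5 and ΔY = +30.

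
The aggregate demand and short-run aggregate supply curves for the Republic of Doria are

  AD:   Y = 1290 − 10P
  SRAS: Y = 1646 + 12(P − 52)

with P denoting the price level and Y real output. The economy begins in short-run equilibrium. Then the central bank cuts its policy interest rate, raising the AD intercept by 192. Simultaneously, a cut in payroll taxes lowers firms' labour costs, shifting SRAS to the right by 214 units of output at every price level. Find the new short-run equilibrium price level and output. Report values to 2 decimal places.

P = 11.18, Y = 1370.18

After both shocks: AD is Y = 1482 − 10P and SRAS is Y = 1236 + 12P.
Setting them equal: 246 = 22P, so P = 11.18.
Substituting into AD, Y = 1370.18.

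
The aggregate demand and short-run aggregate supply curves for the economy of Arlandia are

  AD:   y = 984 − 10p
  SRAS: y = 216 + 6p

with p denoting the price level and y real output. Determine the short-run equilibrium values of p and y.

Set AD = SRAS: 984 − 10p = 216 + 6p, so 768 = 16p and p = 48.
Then y = 984 − 10·48 = 504.

p = 48, y = 504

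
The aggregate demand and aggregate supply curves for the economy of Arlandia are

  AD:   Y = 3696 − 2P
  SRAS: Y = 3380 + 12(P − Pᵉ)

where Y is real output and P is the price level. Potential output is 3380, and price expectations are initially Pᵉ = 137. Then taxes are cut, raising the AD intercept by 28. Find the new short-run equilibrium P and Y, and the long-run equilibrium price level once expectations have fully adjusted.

AD shifts right: new AD is Y = 3724 − 2P. With Pᵉ = 137, SRAS is Y = 1736 + 12P.
Short run: 3724 − 2P = 1736 + 12P gives 1988 = 14P, so P = 142 and Y = 3724 − 2·142 = 3440.
Y = 3440 is above potential 3380; expectations adjust and SRAS shifts left until Y = 3380.
Long run: on the new AD curve, 3380 = 3724 − 2P gives P = 172.

Short run: P = 142, Y = 3440. Long run: P = 172.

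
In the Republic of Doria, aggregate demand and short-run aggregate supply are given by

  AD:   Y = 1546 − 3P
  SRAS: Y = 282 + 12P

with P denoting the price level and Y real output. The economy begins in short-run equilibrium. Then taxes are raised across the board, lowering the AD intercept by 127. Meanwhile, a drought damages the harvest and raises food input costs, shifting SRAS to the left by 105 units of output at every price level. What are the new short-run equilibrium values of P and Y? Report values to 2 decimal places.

P = 82.80, Y = 1170.60

After both shocks: AD is Y = 1419 − 3P and SRAS is Y = 177 + 12P.
Setting them equal: 1242 = 15P, so P = 82.80.
Substituting into AD, Y = 1170.60.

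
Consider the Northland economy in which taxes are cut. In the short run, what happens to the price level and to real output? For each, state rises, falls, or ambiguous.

Price level: rises; output: rises

This is a positive demand shock: AD shifts right.
Moving along the upward-sloping SRAS curve, P rises and Y rises.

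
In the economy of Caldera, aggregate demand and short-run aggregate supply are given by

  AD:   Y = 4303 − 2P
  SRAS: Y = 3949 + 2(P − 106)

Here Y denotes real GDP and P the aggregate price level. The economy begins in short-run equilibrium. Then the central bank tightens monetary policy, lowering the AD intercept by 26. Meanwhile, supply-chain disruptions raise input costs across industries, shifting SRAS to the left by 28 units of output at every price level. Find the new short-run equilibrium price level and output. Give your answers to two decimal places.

P = 142.00, Y = 3993.00

After both shocks: AD is Y = 4277 − 2P and SRAS is Y = 3709 + 2P.
Setting them equal: 568 = 4P, so P = 142.00.
Substituting into AD, Y = 3993.00.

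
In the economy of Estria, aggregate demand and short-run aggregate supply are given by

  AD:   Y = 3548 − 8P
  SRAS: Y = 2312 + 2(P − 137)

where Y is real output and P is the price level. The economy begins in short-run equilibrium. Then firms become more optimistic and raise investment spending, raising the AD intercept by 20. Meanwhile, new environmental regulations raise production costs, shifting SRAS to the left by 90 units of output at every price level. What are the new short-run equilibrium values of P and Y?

After both shocks: AD is Y = 3568 − 8P and SRAS is Y = 1948 + 2P.
Setting them equal: 1620 = 10P, so P = 162.
Y = 3568 − 8·162 = 2272.

P = 162, Y = 2272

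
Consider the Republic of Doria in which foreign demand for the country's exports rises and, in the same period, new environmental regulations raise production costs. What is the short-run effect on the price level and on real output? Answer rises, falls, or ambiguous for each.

The first event is a positive demand shock: AD shifts right, which by itself pushes P up and Y up.
The second is an adverse supply shock: SRAS shifts left, which by itself pushes P up and Y down.
Both shocks push P up, so P rises. The two shocks push Y in opposite directions, so the effect on Y is ambiguous.

Price level: rises; output: ambiguous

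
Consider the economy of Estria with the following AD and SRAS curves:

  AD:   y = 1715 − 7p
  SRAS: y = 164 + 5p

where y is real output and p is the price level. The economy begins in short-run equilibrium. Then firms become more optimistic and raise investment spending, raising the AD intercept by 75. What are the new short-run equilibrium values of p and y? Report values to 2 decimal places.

This is a positive demand shock: AD shifts right.
New AD: y = 1790 − 7p.
Set AD = SRAS: 1790 − 7p = 164 + 5p, so 1626 = 12p and p = 135.50.
Substituting into AD, y = 841.50.

p = 135.50, y = 841.50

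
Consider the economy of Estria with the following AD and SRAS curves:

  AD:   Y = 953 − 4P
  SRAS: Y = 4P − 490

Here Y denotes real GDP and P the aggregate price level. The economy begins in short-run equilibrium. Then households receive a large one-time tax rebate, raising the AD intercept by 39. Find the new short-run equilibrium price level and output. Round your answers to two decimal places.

P = 185.25, Y = 251.00

This is a positive demand shock: AD shifts right.
New AD: Y = 992 − 4P.
Set AD = SRAS: 992 − 4P = 4P − 490, so 1482 = 8P and P = 185.25.
Substituting into AD, Y = 251.00.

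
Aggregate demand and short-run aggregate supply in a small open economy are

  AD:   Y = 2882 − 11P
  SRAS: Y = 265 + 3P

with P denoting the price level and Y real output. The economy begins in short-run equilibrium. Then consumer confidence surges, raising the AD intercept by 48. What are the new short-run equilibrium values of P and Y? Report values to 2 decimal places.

This is a positive demand shock: AD shifts right.
New AD: Y = 2930 − 11P.
Set AD = SRAS: 2930 − 11P = 265 + 3P, so 2665 = 14P and P = 190.36.
Substituting into AD, Y = 836.07.

P = 190.36, Y = 836.07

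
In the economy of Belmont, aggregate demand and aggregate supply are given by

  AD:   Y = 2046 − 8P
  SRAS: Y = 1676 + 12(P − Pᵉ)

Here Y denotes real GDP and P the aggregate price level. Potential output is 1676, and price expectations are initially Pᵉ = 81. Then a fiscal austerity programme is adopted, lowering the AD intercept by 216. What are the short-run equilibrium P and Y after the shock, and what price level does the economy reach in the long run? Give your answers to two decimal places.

Short run: P = 56.30, Y = 1379.60. Long run: P = 19.25.

AD shifts left: new AD is Y = 1830 − 8P. With Pᵉ = 81, SRAS is Y = 704 + 12P.
Short run: 1830 − 8P = 704 + 12P gives 1126 = 20P, so P = 56.30 and Y = 1830 − 8P = 1379.60.
Y = 1379.60 is below potential 1676; expectations adjust and SRAS shifts right until Y = 1676.
Long run: on the new AD curve, 1676 = 1830 − 8P gives P = 19.25.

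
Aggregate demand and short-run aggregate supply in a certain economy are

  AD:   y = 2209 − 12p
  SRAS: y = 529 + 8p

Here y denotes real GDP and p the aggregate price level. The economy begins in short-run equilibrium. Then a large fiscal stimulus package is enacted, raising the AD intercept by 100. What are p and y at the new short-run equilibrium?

This is a positive demand shock: AD shifts right.
New AD: y = 2309 − 12p.
Set AD = SRAS: 2309 − 12p = 529 + 8p, so 1780 = 20p and p = 89.
y = 2309 − 12·89 = 1241.

p = 89, y = 1241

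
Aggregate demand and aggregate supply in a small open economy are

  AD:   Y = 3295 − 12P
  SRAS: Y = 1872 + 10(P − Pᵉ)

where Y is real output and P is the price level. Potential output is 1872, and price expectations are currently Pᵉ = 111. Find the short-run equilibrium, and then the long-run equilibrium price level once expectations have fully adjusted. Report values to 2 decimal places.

Short run: with Pᵉ = 111, SRAS is Y = 762 + 10P. Setting AD = SRAS gives 2533 = 22P, so P = 115.14 and Y = 3295 − 12P = 1913.36.
Output 1913.36 is above potential 1872, so over time expected prices rise and SRAS shifts left until Y returns to 1872.
Long run: Y = 1872 on the AD curve gives 1872 = 3295 − 12P, so P = 118.58.

Short run: P = 115.14, Y = 1913.36. Long run: P = 118.58.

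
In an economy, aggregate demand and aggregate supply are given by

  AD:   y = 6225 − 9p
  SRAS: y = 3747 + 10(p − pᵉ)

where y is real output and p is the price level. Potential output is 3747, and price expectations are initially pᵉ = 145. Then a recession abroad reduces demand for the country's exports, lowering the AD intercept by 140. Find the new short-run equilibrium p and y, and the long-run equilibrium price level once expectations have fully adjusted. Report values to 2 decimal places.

Short run: p = 199.37, y = 4290.68. Long run: p = 259.78.

AD shifts left: new AD is y = 6085 − 9p. With pᵉ = 145, SRAS is y = 2297 + 10p.
Short run: 6085 − 9p = 2297 + 10p gives 3788 = 19p, so p = 199.37 and y = 6085 − 9p = 4290.68.
y = 4290.68 is above potential 3747; expectations adjust and SRAS shifts left until y = 3747.
Long run: on the new AD curve, 3747 = 6085 − 9p gives p = 259.78.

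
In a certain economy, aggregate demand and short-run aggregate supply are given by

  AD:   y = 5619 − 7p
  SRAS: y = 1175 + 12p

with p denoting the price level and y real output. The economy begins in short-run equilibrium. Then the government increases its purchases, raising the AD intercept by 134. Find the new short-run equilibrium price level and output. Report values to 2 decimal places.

This is a positive demand shock: AD shifts right.
New AD: y = 5753 − 7p.
Set AD = SRAS: 5753 − 7p = 1175 + 12p, so 4578 = 19p and p = 240.95.
Substituting into AD, y = 4066.37.

p = 240.95, y = 4066.37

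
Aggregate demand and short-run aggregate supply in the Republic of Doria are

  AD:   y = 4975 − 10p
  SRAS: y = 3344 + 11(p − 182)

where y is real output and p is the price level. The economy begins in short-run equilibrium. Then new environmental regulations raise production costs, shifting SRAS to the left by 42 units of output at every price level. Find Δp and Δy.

Δp = +2, Δy = -20

This is a negative supply shock: SRAS shifts left.
New SRAS: y = 1300 + 11p.
Set AD = SRAS: 4975 − 10p = 1300 + 11p, so 3675 = 21p and p = 175.
y = 4975 − 10·175 = 3225.
Initially p = 173, y = 3245, so Δp = +2 and Δy = -20.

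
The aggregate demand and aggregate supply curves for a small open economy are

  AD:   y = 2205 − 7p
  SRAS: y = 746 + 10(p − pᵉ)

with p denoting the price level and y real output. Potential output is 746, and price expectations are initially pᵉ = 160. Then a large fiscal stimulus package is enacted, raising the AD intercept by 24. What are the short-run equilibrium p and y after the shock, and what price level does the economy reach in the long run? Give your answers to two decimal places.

AD shifts right: new AD is y = 2229 − 7p. With pᵉ = 160, SRAS is y = 10p − 854.
Short run: 2229 − 7p = 10p − 854 gives 3083 = 17p, so p = 181.35 and y = 2229 − 7p = 959.53.
y = 959.53 is above potential 746; expectations adjust and SRAS shifts left until y = 746.
Long run: on the new AD curve, 746 = 2229 − 7p gives p = 211.86.

Short run: p = 181.35, y = 959.53. Long run: p = 211.86.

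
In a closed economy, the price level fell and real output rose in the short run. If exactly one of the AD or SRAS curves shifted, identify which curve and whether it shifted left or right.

P fell and Y rose. An AD shift moves P and Y in the same direction; an SRAS shift moves them in opposite directions.
Here P and Y moved in opposite directions, so the SRAS curve shifted.
Since Y rose, SRAS shifted right.

SRAS shifted right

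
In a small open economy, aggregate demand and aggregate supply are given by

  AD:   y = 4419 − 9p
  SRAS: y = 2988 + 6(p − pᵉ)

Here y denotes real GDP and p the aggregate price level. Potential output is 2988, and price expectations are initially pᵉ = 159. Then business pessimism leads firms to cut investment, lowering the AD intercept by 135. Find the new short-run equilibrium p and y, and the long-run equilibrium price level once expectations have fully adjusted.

Short run: p = 150, y = 2934. Long run: p = 144.

AD shifts left: new AD is y = 4284 − 9p. With pᵉ = 159, SRAS is y = 2034 + 6p.
Short run: 4284 − 9p = 2034 + 6p gives 2250 = 15p, so p = 150 and y = 4284 − 9·150 = 2934.
y = 2934 is below potential 2988; expectations adjust and SRAS shifts right until y = 2988.
Long run: on the new AD curve, 2988 = 4284 − 9p gives p = 144.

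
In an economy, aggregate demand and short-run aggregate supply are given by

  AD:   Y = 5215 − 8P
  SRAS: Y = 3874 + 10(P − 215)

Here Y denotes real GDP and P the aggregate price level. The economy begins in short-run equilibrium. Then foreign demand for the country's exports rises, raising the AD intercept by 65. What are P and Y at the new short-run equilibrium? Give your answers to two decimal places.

P = 197.56, Y = 3699.56

This is a positive demand shock: AD shifts right.
New AD: Y = 5280 − 8P.
SRAS can be written Y = 1724 + 10P.
Set AD = SRAS: 5280 − 8P = 1724 + 10P, so 3556 = 18P and P = 197.56.
Substituting into AD, Y = 3699.56.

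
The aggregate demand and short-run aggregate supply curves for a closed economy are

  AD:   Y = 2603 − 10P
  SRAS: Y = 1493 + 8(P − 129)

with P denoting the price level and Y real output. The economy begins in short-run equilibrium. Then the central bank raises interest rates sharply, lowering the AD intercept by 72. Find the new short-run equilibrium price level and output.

This is a negative demand shock: AD shifts left.
New AD: Y = 2531 − 10P.
SRAS can be written Y = 461 + 8P.
Set AD = SRAS: 2531 − 10P = 461 + 8P, so 2070 = 18P and P = 115.
Y = 2531 − 10·115 = 1381.

P = 115, Y = 1381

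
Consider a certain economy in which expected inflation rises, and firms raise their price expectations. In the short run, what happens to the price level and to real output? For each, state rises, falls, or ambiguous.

This is an adverse supply shock: SRAS shifts left.
Moving along the downward-sloping AD curve, P rises and Y falls.

Price level: rises; output: falls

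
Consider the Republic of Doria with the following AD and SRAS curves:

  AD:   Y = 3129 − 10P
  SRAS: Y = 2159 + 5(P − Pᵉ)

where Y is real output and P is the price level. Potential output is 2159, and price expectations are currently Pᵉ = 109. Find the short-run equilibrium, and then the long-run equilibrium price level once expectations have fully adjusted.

Short run: with Pᵉ = 109, SRAS is Y = 1614 + 5P. Setting AD = SRAS gives 1515 = 15P, so P = 101 and Y = 3129 − 10·101 = 2119.
Output 2119 is below potential 2159, so over time expected prices fall and SRAS shifts right until Y returns to 2159.
Long run: Y = 2159 on the AD curve gives 2159 = 3129 − 10P, so P = 97.

Short run: P = 101, Y = 2119. Long run: P = 97.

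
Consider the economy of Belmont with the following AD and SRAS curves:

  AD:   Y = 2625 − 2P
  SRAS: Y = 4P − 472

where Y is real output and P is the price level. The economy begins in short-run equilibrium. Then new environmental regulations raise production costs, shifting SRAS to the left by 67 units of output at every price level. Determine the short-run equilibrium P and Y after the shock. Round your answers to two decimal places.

This is a negative supply shock: SRAS shifts left.
New SRAS: Y = 4P − 539.
Set AD = SRAS: 2625 − 2P = 4P − 539, so 3164 = 6P and P = 527.33.
Substituting into AD, Y = 1570.33.

P = 527.33, Y = 1570.33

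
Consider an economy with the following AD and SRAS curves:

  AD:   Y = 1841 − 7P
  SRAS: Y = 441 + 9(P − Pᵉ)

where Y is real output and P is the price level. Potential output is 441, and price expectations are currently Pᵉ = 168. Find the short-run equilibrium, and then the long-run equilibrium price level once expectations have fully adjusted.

Short run: with Pᵉ = 168, SRAS is Y = 9P − 1071. Setting AD = SRAS gives 2912 = 16P, so P = 182 and Y = 1841 − 7·182 = 567.
Output 567 is above potential 441, so over time expected prices rise and SRAS shifts left until Y returns to 441.
Long run: Y = 441 on the AD curve gives 441 = 1841 − 7P, so P = 200.

Short run: P = 182, Y = 567. Long run: P = 200.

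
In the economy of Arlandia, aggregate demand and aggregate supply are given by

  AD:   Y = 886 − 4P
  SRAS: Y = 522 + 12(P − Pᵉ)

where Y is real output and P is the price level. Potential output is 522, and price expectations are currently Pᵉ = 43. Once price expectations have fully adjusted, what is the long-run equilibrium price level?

Short run: with Pᵉ = 43, SRAS is Y = 6 + 12P. Setting AD = SRAS gives 880 = 16P, so P = 55 and Y = 886 − 4·55 = 666.
Output 666 is above potential 522, so over time expected prices rise and SRAS shifts left until Y returns to 522.
Long run: Y = 522 on the AD curve gives 522 = 886 − 4P, so P = 91.

Long-run P = 91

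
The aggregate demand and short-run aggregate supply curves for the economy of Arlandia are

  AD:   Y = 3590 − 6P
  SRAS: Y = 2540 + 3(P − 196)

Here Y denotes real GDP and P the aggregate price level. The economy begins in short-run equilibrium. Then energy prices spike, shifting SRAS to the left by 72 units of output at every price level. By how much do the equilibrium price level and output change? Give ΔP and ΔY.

This is a negative supply shock: SRAS shifts left.
New SRAS: Y = 1880 + 3P.
Set AD = SRAS: 3590 − 6P = 1880 + 3P, so 1710 = 9P and P = 190.
Y = 3590 − 6·190 = 2450.
Initially P = 182, Y = 2498, so ΔP = +8 and ΔY = -48.

ΔP = +8, ΔY = -48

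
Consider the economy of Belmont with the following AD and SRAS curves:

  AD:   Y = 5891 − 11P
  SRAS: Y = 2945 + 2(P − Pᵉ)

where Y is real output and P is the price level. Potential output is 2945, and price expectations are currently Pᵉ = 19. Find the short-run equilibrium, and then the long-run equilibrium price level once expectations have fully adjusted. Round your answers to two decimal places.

Short run: P = 229.54, Y = 3366.08. Long run: P = 267.82.

Short run: with Pᵉ = 19, SRAS is Y = 2907 + 2P. Setting AD = SRAS gives 2984 = 13P, so P = 229.54 and Y = 5891 − 11P = 3366.08.
Output 3366.08 is above potential 2945, so over time expected prices rise and SRAS shifts left until Y returns to 2945.
Long run: Y = 2945 on the AD curve gives 2945 = 5891 − 11P, so P = 267.82.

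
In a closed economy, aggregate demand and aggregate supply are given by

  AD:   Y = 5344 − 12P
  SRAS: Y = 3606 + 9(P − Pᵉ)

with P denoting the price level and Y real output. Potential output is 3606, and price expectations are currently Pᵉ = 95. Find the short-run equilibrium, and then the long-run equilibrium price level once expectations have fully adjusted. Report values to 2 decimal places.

Short run: P = 123.48, Y = 3862.29. Long run: P = 144.83.

Short run: with Pᵉ = 95, SRAS is Y = 2751 + 9P. Setting AD = SRAS gives 2593 = 21P, so P = 123.48 and Y = 5344 − 12P = 3862.29.
Output 3862.29 is above potential 3606, so over time expected prices rise and SRAS shifts left until Y returns to 3606.
Long run: Y = 3606 on the AD curve gives 3606 = 5344 − 12P, so P = 144.83.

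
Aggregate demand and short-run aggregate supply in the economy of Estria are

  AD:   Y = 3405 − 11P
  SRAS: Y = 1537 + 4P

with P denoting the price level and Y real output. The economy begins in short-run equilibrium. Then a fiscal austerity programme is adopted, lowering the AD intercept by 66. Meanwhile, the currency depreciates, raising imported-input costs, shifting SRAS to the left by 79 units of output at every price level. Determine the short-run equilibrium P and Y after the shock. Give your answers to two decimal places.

After both shocks: AD is Y = 3339 − 11P and SRAS is Y = 1458 + 4P.
Setting them equal: 1881 = 15P, so P = 125.40.
Substituting into AD, Y = 1959.60.

P = 125.40, Y = 1959.60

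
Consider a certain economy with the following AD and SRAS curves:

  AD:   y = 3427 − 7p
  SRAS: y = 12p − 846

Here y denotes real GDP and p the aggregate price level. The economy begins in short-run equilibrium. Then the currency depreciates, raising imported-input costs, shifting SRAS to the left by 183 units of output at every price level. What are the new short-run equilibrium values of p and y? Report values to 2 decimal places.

This is a negative supply shock: SRAS shifts left.
New SRAS: y = 12p − 1029.
Set AD = SRAS: 3427 − 7p = 12p − 1029, so 4456 = 19p and p = 234.53.
Substituting into AD, y = 1785.32.

p = 234.53, y = 1785.32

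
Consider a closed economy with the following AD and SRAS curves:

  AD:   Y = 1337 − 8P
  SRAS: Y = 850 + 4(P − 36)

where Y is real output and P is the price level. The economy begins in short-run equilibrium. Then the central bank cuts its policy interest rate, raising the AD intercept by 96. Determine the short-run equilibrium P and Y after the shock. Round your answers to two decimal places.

P = 60.58, Y = 948.33

This is a positive demand shock: AD shifts right.
New AD: Y = 1433 − 8P.
SRAS can be written Y = 706 + 4P.
Set AD = SRAS: 1433 − 8P = 706 + 4P, so 727 = 12P and P = 60.58.
Substituting into AD, Y = 948.33.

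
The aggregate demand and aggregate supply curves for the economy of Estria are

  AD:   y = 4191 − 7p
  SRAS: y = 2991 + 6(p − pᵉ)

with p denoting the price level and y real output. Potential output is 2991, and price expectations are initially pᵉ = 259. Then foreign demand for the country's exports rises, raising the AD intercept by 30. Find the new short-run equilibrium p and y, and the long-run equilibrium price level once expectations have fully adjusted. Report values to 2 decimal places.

Short run: p = 214.15, y = 2721.92. Long run: p = 175.71.

AD shifts right: new AD is y = 4221 − 7p. With pᵉ = 259, SRAS is y = 1437 + 6p.
Short run: 4221 − 7p = 1437 + 6p gives 2784 = 13p, so p = 214.15 and y = 4221 − 7p = 2721.92.
y = 2721.92 is below potential 2991; expectations adjust and SRAS shifts right until y = 2991.
Long run: on the new AD curve, 2991 = 4221 − 7p gives p = 175.71.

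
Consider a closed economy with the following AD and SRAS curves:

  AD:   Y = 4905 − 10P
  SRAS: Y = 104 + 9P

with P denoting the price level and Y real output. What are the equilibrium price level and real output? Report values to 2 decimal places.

Set AD = SRAS: 4905 − 10P = 104 + 9P, so 4801 = 19P and P = 252.68.
Substituting into AD, Y = 4905 − 10P = 2378.16.

P = 252.68, Y = 2378.16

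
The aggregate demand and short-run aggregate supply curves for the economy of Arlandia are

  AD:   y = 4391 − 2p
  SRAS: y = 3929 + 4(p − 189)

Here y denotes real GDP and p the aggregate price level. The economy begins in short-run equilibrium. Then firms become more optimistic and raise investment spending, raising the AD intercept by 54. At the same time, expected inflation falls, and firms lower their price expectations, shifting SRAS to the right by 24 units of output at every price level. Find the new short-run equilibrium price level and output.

After both shocks: AD is y = 4445 − 2p and SRAS is y = 3197 + 4p.
Setting them equal: 1248 = 6p, so p = 208.
y = 4445 − 2·208 = 4029.

p = 208, y = 4029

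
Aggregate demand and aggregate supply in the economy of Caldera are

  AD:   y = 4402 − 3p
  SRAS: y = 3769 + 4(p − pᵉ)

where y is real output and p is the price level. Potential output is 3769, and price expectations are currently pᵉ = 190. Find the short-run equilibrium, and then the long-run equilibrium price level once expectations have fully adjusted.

Short run: with pᵉ = 190, SRAS is y = 3009 + 4p. Setting AD = SRAS gives 1393 = 7p, so p = 199 and y = 4402 − 3·199 = 3805.
Output 3805 is above potential 3769, so over time expected prices rise and SRAS shifts left until y returns to 3769.
Long run: y = 3769 on the AD curve gives 3769 = 4402 − 3p, so p = 211.

Short run: p = 199, y = 3805. Long run: p = 211.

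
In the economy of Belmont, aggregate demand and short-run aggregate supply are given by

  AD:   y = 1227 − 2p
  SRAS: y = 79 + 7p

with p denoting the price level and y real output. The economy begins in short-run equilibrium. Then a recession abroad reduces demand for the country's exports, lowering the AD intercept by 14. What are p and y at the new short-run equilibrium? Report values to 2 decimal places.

This is a negative demand shock: AD shifts left.
New AD: y = 1213 − 2p.
Set AD = SRAS: 1213 − 2p = 79 + 7p, so 1134 = 9p and p = 126.00.
Substituting into AD, y = 961.00.

p = 126.00, y = 961.00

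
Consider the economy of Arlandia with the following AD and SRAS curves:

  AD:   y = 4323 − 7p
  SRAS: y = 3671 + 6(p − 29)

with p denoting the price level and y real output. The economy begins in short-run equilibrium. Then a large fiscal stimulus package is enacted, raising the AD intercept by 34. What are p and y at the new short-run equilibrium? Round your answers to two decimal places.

p = 66.15, y = 3893.92

This is a positive demand shock: AD shifts right.
New AD: y = 4357 − 7p.
SRAS can be written y = 3497 + 6p.
Set AD = SRAS: 4357 − 7p = 3497 + 6p, so 860 = 13p and p = 66.15.
Substituting into AD, y = 3893.92.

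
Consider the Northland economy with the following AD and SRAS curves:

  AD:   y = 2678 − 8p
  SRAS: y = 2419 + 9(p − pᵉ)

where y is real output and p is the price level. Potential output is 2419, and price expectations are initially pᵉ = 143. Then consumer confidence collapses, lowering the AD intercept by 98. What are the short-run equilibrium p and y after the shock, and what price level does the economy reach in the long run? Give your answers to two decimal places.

Short run: p = 85.18, y = 1898.59. Long run: p = 20.13.

AD shifts left: new AD is y = 2580 − 8p. With pᵉ = 143, SRAS is y = 1132 + 9p.
Short run: 2580 − 8p = 1132 + 9p gives 1448 = 17p, so p = 85.18 and y = 2580 − 8p = 1898.59.
y = 1898.59 is below potential 2419; expectations adjust and SRAS shifts right until y = 2419.
Long run: on the new AD curve, 2419 = 2580 − 8p gives p = 20.13.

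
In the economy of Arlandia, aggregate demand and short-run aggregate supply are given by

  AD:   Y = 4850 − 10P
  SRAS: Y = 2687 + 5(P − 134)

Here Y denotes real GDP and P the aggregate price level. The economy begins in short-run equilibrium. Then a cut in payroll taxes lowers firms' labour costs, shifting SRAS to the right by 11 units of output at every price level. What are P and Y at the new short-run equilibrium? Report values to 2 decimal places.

This is a positive supply shock: SRAS shifts right.
New SRAS: Y = 2028 + 5P.
Set AD = SRAS: 4850 − 10P = 2028 + 5P, so 2822 = 15P and P = 188.13.
Substituting into AD, Y = 2968.67.

P = 188.13, Y = 2968.67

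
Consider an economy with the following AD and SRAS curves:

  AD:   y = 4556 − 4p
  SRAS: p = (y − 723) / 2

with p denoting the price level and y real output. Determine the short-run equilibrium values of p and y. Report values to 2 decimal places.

Rearrange SRAS to y = 723 + 2p.
Set AD = SRAS: 4556 − 4p = 723 + 2p, so 3833 = 6p and p = 638.83.
Substituting into AD, y = 4556 − 4p = 2000.67.

p = 638.83, y = 2000.67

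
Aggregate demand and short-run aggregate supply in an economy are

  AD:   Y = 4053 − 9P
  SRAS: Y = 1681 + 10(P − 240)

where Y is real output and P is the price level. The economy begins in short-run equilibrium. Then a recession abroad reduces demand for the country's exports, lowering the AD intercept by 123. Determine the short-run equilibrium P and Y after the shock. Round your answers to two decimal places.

P = 244.68, Y = 1727.84

This is a negative demand shock: AD shifts left.
New AD: Y = 3930 − 9P.
SRAS can be written Y = 10P − 719.
Set AD = SRAS: 3930 − 9P = 10P − 719, so 4649 = 19P and P = 244.68.
Substituting into AD, Y = 1727.84.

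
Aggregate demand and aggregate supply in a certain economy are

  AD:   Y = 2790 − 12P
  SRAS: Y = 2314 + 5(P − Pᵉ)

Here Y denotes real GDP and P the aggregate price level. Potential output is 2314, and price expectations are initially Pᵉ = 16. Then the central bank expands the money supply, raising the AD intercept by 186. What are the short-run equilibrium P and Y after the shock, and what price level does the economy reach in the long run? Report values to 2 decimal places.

Short run: P = 43.65, Y = 2452.24. Long run: P = 55.17.

AD shifts right: new AD is Y = 2976 − 12P. With Pᵉ = 16, SRAS is Y = 2234 + 5P.
Short run: 2976 − 12P = 2234 + 5P gives 742 = 17P, so P = 43.65 and Y = 2976 − 12P = 2452.24.
Y = 2452.24 is above potential 2314; expectations adjust and SRAS shifts left until Y = 2314.
Long run: on the new AD curve, 2314 = 2976 − 12P gives P = 55.17.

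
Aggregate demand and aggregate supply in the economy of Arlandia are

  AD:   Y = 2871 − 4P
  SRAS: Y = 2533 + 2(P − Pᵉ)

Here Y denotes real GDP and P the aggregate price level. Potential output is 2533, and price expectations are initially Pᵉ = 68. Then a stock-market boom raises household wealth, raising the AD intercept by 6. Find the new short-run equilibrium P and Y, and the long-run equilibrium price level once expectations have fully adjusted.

Short run: P = 80, Y = 2557. Long run: P = 86.

AD shifts right: new AD is Y = 2877 − 4P. With Pᵉ = 68, SRAS is Y = 2397 + 2P.
Short run: 2877 − 4P = 2397 + 2P gives 480 = 6P, so P = 80 and Y = 2877 − 4·80 = 2557.
Y = 2557 is above potential 2533; expectations adjust and SRAS shifts left until Y = 2533.
Long run: on the new AD curve, 2533 = 2877 − 4P gives P = 86.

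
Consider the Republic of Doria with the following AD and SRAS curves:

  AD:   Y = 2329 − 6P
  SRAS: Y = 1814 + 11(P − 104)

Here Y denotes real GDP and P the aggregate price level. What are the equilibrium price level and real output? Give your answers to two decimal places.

Write SRAS as Y = 1814 + 11P − 1144 = 670 + 11P.
Set AD = SRAS: 2329 − 6P = 670 + 11P, so 1659 = 17P and P = 97.59.
Substituting into AD, Y = 2329 − 6P = 1743.47.

P = 97.59, Y = 1743.47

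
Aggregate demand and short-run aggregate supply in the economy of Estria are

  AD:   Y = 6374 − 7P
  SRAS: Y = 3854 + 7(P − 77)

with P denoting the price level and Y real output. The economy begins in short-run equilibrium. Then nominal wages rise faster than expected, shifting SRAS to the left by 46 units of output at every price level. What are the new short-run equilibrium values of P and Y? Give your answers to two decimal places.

P = 221.79, Y = 4821.50

This is a negative supply shock: SRAS shifts left.
New SRAS: Y = 3269 + 7P.
Set AD = SRAS: 6374 − 7P = 3269 + 7P, so 3105 = 14P and P = 221.79.
Substituting into AD, Y = 4821.50.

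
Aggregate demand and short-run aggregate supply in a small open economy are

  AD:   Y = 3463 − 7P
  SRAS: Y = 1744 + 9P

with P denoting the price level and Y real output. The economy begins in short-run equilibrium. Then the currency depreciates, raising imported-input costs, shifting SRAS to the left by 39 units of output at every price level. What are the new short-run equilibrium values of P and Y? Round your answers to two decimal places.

This is a negative supply shock: SRAS shifts left.
New SRAS: Y = 1705 + 9P.
Set AD = SRAS: 3463 − 7P = 1705 + 9P, so 1758 = 16P and P = 109.88.
Substituting into AD, Y = 2693.88.

P = 109.88, Y = 2693.88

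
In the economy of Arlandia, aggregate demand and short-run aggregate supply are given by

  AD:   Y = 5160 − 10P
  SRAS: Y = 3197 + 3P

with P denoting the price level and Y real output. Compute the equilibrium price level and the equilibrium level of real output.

Set AD = SRAS: 5160 − 10P = 3197 + 3P, so 1963 = 13P and P = 151.
Then Y = 5160 − 10·151 = 3650.

P = 151, Y = 3650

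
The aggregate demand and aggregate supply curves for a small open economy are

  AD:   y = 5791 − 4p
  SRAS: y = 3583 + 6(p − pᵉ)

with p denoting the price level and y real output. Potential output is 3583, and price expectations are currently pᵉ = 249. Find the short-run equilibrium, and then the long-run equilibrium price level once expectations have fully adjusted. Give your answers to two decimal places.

Short run: with pᵉ = 249, SRAS is y = 2089 + 6p. Setting AD = SRAS gives 3702 = 10p, so p = 370.20 and y = 5791 − 4p = 4310.20.
Output 4310.20 is above potential 3583, so over time expected prices rise and SRAS shifts left until y returns to 3583.
Long run: y = 3583 on the AD curve gives 3583 = 5791 − 4p, so p = 552.00.

Short run: p = 370.20, y = 4310.20. Long run: p = 552.00.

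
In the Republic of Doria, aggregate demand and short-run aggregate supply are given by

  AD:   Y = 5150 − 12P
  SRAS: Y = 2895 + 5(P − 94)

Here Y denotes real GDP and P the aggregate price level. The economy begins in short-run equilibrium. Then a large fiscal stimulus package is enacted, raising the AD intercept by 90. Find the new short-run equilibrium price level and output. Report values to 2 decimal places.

P = 165.59, Y = 3252.94

This is a positive demand shock: AD shifts right.
New AD: Y = 5240 − 12P.
SRAS can be written Y = 2425 + 5P.
Set AD = SRAS: 5240 − 12P = 2425 + 5P, so 2815 = 17P and P = 165.59.
Substituting into AD, Y = 3252.94.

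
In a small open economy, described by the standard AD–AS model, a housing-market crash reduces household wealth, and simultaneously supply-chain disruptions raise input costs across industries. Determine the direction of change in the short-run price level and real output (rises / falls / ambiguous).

The first event is a negative demand shock: AD shifts left, which by itself pushes P down and Y down.
The second is an adverse supply shock: SRAS shifts left, which by itself pushes P up and Y down.
The two shocks push P in opposite directions, so the effect on P is ambiguous. Both shocks push Y down, so Y falls.

Price level: ambiguous; output: falls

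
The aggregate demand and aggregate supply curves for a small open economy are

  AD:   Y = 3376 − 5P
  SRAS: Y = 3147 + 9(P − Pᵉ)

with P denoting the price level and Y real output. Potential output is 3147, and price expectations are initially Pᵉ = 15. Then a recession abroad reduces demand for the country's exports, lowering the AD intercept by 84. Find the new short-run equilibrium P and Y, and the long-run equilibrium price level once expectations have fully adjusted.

AD shifts left: new AD is Y = 3292 − 5P. With Pᵉ = 15, SRAS is Y = 3012 + 9P.
Short run: 3292 − 5P = 3012 + 9P gives 280 = 14P, so P = 20 and Y = 3292 − 5·20 = 3192.
Y = 3192 is above potential 3147; expectations adjust and SRAS shifts left until Y = 3147.
Long run: on the new AD curve, 3147 = 3292 − 5P gives P = 29.

Short run: P = 20, Y = 3192. Long run: P = 29.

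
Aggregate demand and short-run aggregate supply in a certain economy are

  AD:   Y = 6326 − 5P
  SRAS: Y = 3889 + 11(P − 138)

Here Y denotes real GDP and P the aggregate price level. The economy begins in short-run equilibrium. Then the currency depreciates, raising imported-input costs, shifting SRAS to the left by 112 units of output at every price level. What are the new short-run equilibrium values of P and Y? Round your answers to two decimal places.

This is a negative supply shock: SRAS shifts left.
New SRAS: Y = 2259 + 11P.
Set AD = SRAS: 6326 − 5P = 2259 + 11P, so 4067 = 16P and P = 254.19.
Substituting into AD, Y = 5055.06.

P = 254.19, Y = 5055.06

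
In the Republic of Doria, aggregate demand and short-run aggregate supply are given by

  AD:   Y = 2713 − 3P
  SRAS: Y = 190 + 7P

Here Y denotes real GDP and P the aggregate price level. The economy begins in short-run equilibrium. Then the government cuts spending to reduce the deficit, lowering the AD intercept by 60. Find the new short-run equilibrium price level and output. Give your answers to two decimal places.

This is a negative demand shock: AD shifts left.
New AD: Y = 2653 − 3P.
Set AD = SRAS: 2653 − 3P = 190 + 7P, so 2463 = 10P and P = 246.30.
Substituting into AD, Y = 1914.10.

P = 246.30, Y = 1914.10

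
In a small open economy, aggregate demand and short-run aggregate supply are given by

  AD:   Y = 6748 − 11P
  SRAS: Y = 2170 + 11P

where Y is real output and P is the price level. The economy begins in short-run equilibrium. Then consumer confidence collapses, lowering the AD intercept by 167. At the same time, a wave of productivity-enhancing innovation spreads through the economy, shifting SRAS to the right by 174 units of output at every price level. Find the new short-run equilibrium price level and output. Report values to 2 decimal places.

P = 192.59, Y = 4462.50

After both shocks: AD is Y = 6581 − 11P and SRAS is Y = 2344 + 11P.
Setting them equal: 4237 = 22P, so P = 192.59.
Substituting into AD, Y = 4462.50.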